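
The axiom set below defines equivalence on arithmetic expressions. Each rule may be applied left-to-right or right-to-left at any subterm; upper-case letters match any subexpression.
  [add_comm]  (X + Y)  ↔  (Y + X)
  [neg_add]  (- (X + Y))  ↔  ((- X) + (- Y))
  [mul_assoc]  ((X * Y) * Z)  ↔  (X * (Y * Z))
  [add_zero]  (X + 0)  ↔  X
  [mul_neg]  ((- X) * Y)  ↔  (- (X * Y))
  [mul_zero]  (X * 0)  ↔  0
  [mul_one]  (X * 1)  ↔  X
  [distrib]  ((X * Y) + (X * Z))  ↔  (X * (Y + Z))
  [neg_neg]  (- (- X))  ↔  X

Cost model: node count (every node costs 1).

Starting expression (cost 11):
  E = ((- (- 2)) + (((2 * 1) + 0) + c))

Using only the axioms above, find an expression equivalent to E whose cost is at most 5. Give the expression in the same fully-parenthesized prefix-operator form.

(2 + (2 + c))   [cost 5]

step 1: add_zero (→) rewrites ((2 * 1) + 0) into (2 * 1), now ((- (- 2)) + ((2 * 1) + c))
step 2: neg_neg (→) rewrites (- (- 2)) into 2, now (2 + ((2 * 1) + c))
step 3: mul_one (→) rewrites (2 * 1) into 2, reaching cost 5 (bound 5)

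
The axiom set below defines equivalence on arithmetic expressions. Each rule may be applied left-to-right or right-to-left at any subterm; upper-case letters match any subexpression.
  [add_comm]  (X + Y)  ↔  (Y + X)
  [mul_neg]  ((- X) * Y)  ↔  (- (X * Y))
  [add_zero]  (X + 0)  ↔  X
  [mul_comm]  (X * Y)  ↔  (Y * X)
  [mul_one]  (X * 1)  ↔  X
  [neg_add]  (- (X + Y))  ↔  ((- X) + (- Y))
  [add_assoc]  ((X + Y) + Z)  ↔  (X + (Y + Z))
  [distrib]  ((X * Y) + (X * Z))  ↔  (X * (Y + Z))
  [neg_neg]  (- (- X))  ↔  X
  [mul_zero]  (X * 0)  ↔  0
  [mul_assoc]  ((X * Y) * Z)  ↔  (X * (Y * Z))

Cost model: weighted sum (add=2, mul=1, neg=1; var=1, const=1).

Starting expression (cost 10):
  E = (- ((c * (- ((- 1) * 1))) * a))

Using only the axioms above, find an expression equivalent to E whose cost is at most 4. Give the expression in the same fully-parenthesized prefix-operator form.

(- (c * a))   [cost 4]

1. [mul_one →] ((- 1) * 1)  →  (- 1);  E = (- ((c * (- (- 1))) * a))
2. [neg_neg →] (- (- 1))  →  1;  E = (- ((c * 1) * a))
3. [mul_one →] (c * 1)  →  c;  cost 4 ≤ 4, done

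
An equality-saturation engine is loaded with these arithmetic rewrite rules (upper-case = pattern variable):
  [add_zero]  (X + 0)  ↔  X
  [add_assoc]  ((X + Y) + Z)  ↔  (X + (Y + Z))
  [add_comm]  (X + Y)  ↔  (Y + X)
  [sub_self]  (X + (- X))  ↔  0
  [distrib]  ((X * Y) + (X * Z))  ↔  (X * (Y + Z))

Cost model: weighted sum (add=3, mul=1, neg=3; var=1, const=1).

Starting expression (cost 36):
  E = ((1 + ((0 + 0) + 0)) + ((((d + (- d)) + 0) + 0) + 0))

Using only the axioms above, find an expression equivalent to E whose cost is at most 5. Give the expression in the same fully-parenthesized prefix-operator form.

1. [sub_self →] (d + (- d))  →  0;  E = ((1 + ((0 + 0) + 0)) + (((0 + 0) + 0) + 0))
2. [add_zero →] ((0 + 0) + 0)  →  (0 + 0);  E = ((1 + ((0 + 0) + 0)) + ((0 + 0) + 0))
3. [add_zero →] (0 + 0)  →  0;  E = ((1 + ((0 + 0) + 0)) + (0 + 0))
4. [add_zero →] ((0 + 0) + 0)  →  (0 + 0);  E = ((1 + (0 + 0)) + (0 + 0))
5. [add_zero →] (0 + 0)  →  0;  E = ((1 + 0) + (0 + 0))
6. [add_zero →] (0 + 0)  →  0;  E = ((1 + 0) + 0)
7. [add_zero →] ((1 + 0) + 0)  →  (1 + 0);  cost 5 ≤ 5, done

(1 + 0)   [cost 5]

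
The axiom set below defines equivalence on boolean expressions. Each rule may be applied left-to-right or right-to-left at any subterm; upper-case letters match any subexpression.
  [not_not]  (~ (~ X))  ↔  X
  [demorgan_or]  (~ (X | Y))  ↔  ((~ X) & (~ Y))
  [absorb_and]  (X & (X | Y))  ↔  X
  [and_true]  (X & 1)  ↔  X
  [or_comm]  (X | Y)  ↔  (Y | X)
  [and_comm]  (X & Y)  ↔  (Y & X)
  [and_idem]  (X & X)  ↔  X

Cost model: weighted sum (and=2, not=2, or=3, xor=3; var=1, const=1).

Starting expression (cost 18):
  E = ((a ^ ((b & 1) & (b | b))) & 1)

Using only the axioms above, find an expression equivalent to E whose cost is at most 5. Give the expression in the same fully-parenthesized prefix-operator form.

step 1: and_true (→) rewrites (b & 1) into b, now ((a ^ (b & (b | b))) & 1)
step 2: absorb_and (→) rewrites (b & (b | b)) into b, now ((a ^ b) & 1)
step 3: and_true (→) rewrites ((a ^ b) & 1) into (a ^ b), reaching cost 5 (bound 5)

(a ^ b)   [cost 5]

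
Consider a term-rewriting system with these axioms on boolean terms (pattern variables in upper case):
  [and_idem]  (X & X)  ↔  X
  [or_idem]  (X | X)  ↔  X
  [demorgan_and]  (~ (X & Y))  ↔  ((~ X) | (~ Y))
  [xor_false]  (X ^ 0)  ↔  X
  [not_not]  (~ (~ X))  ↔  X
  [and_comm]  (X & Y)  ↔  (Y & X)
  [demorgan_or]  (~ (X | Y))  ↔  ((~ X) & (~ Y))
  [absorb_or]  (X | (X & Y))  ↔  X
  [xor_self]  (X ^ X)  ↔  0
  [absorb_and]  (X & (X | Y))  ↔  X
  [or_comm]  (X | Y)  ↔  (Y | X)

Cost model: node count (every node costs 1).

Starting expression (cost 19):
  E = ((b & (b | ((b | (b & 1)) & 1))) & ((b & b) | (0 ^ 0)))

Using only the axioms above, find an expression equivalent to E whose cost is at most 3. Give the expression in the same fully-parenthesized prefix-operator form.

(b & b)   [cost 3]

(1) (b | (b & 1))  =[absorb_or →]=  b    ⊢ ((b & (b | (b & 1))) & ((b & b) | (0 ^ 0)))
(2) (b | (b & 1))  =[absorb_or →]=  b    ⊢ ((b & b) & ((b & b) | (0 ^ 0)))
(3) (0 ^ 0)  =[xor_false →]=  0    ⊢ ((b & b) & ((b & b) | 0))
(4) ((b & b) & ((b & b) | 0))  =[absorb_and →]=  (b & b)    ⊢ cost 3, within 3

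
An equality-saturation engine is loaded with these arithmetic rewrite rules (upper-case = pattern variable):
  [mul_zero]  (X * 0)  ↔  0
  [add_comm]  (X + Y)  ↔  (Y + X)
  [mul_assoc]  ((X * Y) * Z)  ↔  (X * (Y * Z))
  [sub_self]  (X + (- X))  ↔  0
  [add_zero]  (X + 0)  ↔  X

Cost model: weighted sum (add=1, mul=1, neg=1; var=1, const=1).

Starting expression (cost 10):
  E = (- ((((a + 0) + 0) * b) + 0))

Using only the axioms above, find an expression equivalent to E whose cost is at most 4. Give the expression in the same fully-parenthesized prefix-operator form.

1. [add_zero →] (a + 0)  →  a;  E = (- (((a + 0) * b) + 0))
2. [add_zero →] (((a + 0) * b) + 0)  →  ((a + 0) * b);  E = (- ((a + 0) * b))
3. [add_zero →] (a + 0)  →  a;  cost 4 ≤ 4, done

(- (a * b))   [cost 4]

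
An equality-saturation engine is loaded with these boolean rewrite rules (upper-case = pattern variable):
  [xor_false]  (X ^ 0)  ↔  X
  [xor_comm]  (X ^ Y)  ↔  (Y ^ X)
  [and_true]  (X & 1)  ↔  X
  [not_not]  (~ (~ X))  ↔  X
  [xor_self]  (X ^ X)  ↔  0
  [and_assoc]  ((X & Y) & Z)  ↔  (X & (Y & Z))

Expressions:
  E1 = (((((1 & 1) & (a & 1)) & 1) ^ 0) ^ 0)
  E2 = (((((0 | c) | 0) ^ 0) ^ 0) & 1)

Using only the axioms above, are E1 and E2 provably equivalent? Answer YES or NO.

All listed rules preserve value, hence provable equivalence implies equal values everywhere; look for a separating assignment.
a=0, c=1 gives E1 ↦ 0, E2 ↦ 1; values differ ⇒ not provably equivalent.

NO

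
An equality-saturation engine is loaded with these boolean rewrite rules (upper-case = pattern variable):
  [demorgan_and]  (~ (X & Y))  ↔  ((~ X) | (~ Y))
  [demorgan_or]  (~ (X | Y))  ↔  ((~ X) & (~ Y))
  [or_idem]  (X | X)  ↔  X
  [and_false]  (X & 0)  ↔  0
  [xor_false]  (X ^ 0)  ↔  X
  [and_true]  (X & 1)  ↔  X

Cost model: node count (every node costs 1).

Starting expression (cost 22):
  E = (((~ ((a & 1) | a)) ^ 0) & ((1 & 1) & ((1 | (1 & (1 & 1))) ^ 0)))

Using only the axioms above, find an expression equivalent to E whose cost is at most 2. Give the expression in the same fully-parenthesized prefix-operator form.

(~ a)   [cost 2]

(1) (1 & 1)  =[and_true →]=  1    ⊢ (((~ ((a & 1) | a)) ^ 0) & ((1 & 1) & ((1 | (1 & 1)) ^ 0)))
(2) (1 & 1)  =[and_true →]=  1    ⊢ (((~ ((a & 1) | a)) ^ 0) & ((1 & 1) & ((1 | 1) ^ 0)))
(3) (1 | 1)  =[or_idem →]=  1    ⊢ (((~ ((a & 1) | a)) ^ 0) & ((1 & 1) & (1 ^ 0)))
(4) (1 & 1)  =[and_true →]=  1    ⊢ (((~ ((a & 1) | a)) ^ 0) & (1 & (1 ^ 0)))
(5) (1 ^ 0)  =[xor_false →]=  1    ⊢ (((~ ((a & 1) | a)) ^ 0) & (1 & 1))
(6) (a & 1)  =[and_true →]=  a    ⊢ (((~ (a | a)) ^ 0) & (1 & 1))
(7) (1 & 1)  =[and_true →]=  1    ⊢ (((~ (a | a)) ^ 0) & 1)
(8) ((~ (a | a)) ^ 0)  =[xor_false →]=  (~ (a | a))    ⊢ ((~ (a | a)) & 1)
(9) ((~ (a | a)) & 1)  =[and_true →]=  (~ (a | a))
(10) (a | a)  =[or_idem →]=  a    ⊢ cost 2, within 2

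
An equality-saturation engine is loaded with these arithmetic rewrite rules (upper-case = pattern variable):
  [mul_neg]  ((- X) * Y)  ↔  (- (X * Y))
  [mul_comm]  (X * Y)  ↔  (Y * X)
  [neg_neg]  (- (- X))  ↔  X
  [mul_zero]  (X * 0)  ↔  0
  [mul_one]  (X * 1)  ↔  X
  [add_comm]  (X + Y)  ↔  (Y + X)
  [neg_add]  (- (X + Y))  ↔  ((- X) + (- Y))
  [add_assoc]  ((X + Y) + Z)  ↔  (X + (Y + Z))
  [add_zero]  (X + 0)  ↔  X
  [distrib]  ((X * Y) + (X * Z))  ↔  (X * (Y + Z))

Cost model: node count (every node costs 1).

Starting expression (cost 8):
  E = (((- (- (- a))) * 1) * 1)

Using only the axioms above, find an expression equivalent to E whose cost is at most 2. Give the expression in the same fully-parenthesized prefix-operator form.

1. [mul_one →] ((- (- (- a))) * 1)  →  (- (- (- a)));  E = ((- (- (- a))) * 1)
2. [neg_neg →] (- (- (- a)))  →  (- a);  E = ((- a) * 1)
3. [mul_one →] ((- a) * 1)  →  (- a);  cost 2 ≤ 2, done

(- a)   [cost 2]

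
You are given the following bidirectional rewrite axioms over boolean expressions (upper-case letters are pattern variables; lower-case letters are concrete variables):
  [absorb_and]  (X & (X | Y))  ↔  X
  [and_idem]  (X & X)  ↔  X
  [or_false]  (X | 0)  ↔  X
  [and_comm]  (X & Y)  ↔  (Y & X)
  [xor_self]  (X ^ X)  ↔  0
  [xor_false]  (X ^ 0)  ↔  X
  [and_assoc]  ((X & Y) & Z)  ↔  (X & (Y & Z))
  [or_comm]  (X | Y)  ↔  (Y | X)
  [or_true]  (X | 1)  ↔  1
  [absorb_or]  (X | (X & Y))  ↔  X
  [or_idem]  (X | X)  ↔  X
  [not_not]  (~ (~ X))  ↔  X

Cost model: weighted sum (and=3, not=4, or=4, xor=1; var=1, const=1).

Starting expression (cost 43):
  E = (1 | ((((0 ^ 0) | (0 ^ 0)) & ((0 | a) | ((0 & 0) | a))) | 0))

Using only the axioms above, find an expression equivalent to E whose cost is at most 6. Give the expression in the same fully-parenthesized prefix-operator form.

(1) (0 & 0)  =[and_idem →]=  0    ⊢ (1 | ((((0 ^ 0) | (0 ^ 0)) & ((0 | a) | (0 | a))) | 0))
(2) ((0 ^ 0) | (0 ^ 0))  =[or_idem →]=  (0 ^ 0)    ⊢ (1 | (((0 ^ 0) & ((0 | a) | (0 | a))) | 0))
(3) (0 ^ 0)  =[xor_self →]=  0    ⊢ (1 | ((0 & ((0 | a) | (0 | a))) | 0))
(4) ((0 | a) | (0 | a))  =[or_idem →]=  (0 | a)    ⊢ (1 | ((0 & (0 | a)) | 0))
(5) (0 & (0 | a))  =[absorb_and →]=  0    ⊢ (1 | (0 | 0))
(6) (0 | 0)  =[or_idem →]=  0    ⊢ cost 6, within 6

(1 | 0)   [cost 6]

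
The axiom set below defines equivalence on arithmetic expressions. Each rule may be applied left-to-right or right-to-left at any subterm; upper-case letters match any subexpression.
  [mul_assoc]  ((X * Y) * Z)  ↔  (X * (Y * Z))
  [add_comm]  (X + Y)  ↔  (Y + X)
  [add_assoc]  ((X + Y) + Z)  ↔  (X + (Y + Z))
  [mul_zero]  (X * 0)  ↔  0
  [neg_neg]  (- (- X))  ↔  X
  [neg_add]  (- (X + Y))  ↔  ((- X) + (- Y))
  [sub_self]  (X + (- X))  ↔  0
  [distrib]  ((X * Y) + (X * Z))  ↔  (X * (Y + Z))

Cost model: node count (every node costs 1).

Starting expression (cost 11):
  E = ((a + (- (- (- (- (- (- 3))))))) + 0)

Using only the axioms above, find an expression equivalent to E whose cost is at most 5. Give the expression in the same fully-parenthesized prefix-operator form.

step 1: neg_neg (→) rewrites (- (- (- 3))) into (- 3), now ((a + (- (- (- (- 3))))) + 0)
step 2: neg_neg (→) rewrites (- (- 3)) into 3, now ((a + (- (- 3))) + 0)
step 3: neg_neg (→) rewrites (- (- 3)) into 3, reaching cost 5 (bound 5)

((a + 3) + 0)   [cost 5]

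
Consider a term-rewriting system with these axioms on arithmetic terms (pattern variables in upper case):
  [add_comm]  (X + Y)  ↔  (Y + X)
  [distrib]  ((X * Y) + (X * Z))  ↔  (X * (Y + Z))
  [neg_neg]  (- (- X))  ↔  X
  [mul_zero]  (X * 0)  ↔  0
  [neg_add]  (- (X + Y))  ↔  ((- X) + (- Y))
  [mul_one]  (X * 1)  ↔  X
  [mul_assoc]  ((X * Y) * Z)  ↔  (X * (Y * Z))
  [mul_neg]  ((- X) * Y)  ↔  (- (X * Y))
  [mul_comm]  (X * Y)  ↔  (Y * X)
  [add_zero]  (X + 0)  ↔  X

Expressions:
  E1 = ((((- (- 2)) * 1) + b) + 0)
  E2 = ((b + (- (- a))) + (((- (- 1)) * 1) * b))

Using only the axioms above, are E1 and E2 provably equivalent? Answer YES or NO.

NO

Every axiom is a valid identity, so a rewrite proof would force E1 and E2 to agree under every assignment.
At a=0, b=0: E1 = 2 but E2 = 0; they differ, so no derivation exists.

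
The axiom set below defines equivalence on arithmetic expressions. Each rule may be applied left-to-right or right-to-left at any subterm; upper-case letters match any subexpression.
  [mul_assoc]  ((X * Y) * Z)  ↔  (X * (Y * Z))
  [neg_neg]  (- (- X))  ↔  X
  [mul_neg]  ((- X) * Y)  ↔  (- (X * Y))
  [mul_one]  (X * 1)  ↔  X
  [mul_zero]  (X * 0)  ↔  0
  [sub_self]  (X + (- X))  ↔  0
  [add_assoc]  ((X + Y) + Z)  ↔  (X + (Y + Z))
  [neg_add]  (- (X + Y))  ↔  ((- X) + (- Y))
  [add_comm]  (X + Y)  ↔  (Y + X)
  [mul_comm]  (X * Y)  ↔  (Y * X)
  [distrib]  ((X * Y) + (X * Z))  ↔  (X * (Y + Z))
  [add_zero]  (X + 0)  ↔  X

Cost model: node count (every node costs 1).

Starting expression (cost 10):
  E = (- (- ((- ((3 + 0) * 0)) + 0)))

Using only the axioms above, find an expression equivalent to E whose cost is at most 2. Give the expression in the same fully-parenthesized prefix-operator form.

(- 0)   [cost 2]

step 1: add_zero (→) rewrites ((- ((3 + 0) * 0)) + 0) into (- ((3 + 0) * 0)), now (- (- (- ((3 + 0) * 0))))
step 2: neg_neg (→) rewrites (- (- ((3 + 0) * 0))) into ((3 + 0) * 0), now (- ((3 + 0) * 0))
step 3: add_zero (→) rewrites (3 + 0) into 3, now (- (3 * 0))
step 4: mul_zero (→) rewrites (3 * 0) into 0, reaching cost 2 (bound 2)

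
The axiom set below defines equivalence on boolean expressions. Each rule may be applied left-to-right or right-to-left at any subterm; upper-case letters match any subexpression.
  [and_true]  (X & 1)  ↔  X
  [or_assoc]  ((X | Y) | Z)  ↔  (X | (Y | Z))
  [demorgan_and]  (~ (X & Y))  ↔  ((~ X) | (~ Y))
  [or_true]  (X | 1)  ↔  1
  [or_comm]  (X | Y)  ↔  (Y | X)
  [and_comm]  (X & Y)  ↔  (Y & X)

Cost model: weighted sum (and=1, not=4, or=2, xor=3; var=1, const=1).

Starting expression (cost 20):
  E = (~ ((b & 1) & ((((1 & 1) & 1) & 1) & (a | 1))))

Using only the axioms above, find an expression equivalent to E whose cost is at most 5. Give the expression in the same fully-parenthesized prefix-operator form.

(~ b)   [cost 5]

(1) (1 & 1)  =[and_true →]=  1    ⊢ (~ ((b & 1) & (((1 & 1) & 1) & (a | 1))))
(2) (b & 1)  =[and_true →]=  b    ⊢ (~ (b & (((1 & 1) & 1) & (a | 1))))
(3) ((1 & 1) & 1)  =[and_true →]=  (1 & 1)    ⊢ (~ (b & ((1 & 1) & (a | 1))))
(4) (a | 1)  =[or_true →]=  1    ⊢ (~ (b & ((1 & 1) & 1)))
(5) ((1 & 1) & 1)  =[and_true →]=  (1 & 1)    ⊢ (~ (b & (1 & 1)))
(6) (1 & 1)  =[and_true →]=  1    ⊢ (~ (b & 1))
(7) (b & 1)  =[and_true →]=  b    ⊢ cost 5, within 5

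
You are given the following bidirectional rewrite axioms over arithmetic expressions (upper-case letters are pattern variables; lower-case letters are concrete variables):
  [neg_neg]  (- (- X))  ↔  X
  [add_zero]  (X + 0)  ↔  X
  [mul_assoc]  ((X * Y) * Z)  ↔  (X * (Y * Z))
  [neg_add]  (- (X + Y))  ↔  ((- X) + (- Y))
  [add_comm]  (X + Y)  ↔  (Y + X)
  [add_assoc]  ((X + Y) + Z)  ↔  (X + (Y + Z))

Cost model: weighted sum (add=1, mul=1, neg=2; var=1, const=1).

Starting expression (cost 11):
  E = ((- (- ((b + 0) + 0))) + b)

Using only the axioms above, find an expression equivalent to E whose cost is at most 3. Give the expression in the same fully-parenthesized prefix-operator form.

step 1: add_zero (→) rewrites (b + 0) into b, now ((- (- (b + 0))) + b)
step 2: add_zero (→) rewrites (b + 0) into b, now ((- (- b)) + b)
step 3: neg_neg (→) rewrites (- (- b)) into b, reaching cost 3 (bound 3)

(b + b)   [cost 3]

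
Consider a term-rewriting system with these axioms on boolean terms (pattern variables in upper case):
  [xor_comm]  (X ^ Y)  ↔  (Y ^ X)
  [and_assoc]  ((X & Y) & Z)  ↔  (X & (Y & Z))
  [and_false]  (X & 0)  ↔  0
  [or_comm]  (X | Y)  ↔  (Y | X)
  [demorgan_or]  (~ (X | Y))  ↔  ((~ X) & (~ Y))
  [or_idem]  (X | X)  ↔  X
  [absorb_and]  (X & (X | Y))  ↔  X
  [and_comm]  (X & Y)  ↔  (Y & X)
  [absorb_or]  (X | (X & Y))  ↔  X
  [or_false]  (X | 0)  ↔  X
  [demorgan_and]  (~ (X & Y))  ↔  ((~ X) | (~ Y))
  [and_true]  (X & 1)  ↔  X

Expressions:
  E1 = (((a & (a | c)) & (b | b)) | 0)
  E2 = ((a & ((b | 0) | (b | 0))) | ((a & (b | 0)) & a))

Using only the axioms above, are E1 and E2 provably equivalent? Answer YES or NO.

1. [or_idem →] (b | b)  →  b;  E1 = (((a & (a | c)) & b) | 0)
2. [or_false →] (((a & (a | c)) & b) | 0)  →  ((a & (a | c)) & b)
3. [absorb_and →] (a & (a | c))  →  a;  E1 = (a & b)
4. [or_false ←] b  →  (b | 0);  E1 = (a & (b | 0))
5. [absorb_or ←] (a & (b | 0))  →  ((a & (b | 0)) | ((a & (b | 0)) & a))
6. [or_idem ←] (b | 0)  →  ((b | 0) | (b | 0));  this is E2

YES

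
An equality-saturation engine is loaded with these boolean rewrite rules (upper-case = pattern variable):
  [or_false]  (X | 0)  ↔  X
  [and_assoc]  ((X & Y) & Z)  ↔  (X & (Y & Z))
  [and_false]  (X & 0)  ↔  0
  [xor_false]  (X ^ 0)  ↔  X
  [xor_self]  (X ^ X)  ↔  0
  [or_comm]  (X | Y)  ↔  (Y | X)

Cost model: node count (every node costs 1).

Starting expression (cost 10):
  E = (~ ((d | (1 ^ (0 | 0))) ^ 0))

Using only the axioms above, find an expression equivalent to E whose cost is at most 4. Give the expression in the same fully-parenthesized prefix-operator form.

(~ (d | 1))   [cost 4]

1. [or_false →] (0 | 0)  →  0;  E = (~ ((d | (1 ^ 0)) ^ 0))
2. [xor_false →] ((d | (1 ^ 0)) ^ 0)  →  (d | (1 ^ 0));  E = (~ (d | (1 ^ 0)))
3. [xor_false →] (1 ^ 0)  →  1;  cost 4 ≤ 4, done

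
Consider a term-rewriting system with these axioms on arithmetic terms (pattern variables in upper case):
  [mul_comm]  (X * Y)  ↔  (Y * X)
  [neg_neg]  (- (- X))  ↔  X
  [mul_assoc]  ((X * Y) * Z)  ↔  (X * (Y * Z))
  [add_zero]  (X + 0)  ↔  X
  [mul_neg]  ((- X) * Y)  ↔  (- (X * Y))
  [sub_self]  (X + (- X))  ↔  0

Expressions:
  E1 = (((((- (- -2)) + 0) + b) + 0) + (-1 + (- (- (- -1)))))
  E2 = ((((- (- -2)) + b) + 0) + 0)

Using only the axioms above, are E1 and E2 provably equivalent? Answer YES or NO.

YES

step 1: add_zero (→) rewrites ((((- (- -2)) + 0) + b) + 0) into (((- (- -2)) + 0) + b), now ((((- (- -2)) + 0) + b) + (-1 + (- (- (- -1)))))
step 2: neg_neg (→) rewrites (- (- -2)) into -2, now (((-2 + 0) + b) + (-1 + (- (- (- -1)))))
step 3: neg_neg (→) rewrites (- (- -1)) into -1, now (((-2 + 0) + b) + (-1 + (- -1)))
step 4: add_zero (→) rewrites (-2 + 0) into -2, now ((-2 + b) + (-1 + (- -1)))
step 5: sub_self (→) rewrites (-1 + (- -1)) into 0, now ((-2 + b) + 0)
step 6: add_zero (→) rewrites ((-2 + b) + 0) into (-2 + b)
step 7: neg_neg (←) rewrites -2 into (- (- -2)), now ((- (- -2)) + b)
step 8: add_zero (←) rewrites ((- (- -2)) + b) into (((- (- -2)) + b) + 0)
step 9: add_zero (←) rewrites (((- (- -2)) + b) + 0) into ((((- (- -2)) + b) + 0) + 0), which is E2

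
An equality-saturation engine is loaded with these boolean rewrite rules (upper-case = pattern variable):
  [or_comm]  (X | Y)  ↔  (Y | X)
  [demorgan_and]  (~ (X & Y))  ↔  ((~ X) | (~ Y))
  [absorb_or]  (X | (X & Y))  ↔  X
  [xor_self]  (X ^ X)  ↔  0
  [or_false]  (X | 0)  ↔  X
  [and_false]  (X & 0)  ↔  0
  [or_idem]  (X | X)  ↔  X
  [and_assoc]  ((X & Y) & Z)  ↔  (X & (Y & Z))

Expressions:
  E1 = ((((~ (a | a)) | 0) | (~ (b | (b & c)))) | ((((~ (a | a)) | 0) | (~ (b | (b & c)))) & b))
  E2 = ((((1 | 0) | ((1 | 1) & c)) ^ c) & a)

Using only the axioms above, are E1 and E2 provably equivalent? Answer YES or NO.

Every axiom is a valid identity, so a rewrite proof would force E1 and E2 to agree under every assignment.
At a=0, b=0, c=0: E1 = 1 but E2 = 0; they differ, so no derivation exists.

NO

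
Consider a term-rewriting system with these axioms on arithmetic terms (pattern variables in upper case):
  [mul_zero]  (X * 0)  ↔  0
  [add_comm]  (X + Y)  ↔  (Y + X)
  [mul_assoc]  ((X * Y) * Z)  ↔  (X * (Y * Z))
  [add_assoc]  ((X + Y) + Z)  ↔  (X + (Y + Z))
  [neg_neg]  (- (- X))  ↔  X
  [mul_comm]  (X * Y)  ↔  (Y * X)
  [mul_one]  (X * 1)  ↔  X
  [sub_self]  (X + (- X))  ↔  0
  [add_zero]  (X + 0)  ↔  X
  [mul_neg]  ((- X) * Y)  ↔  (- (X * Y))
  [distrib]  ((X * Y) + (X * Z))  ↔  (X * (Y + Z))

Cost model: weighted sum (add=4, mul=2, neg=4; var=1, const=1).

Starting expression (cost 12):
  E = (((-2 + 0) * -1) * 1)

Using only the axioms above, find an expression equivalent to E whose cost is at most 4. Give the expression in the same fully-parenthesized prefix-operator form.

(-2 * -1)   [cost 4]

(1) (-2 + 0)  =[add_zero →]=  -2    ⊢ ((-2 * -1) * 1)
(2) ((-2 * -1) * 1)  =[mul_one →]=  (-2 * -1)    ⊢ cost 4, within 4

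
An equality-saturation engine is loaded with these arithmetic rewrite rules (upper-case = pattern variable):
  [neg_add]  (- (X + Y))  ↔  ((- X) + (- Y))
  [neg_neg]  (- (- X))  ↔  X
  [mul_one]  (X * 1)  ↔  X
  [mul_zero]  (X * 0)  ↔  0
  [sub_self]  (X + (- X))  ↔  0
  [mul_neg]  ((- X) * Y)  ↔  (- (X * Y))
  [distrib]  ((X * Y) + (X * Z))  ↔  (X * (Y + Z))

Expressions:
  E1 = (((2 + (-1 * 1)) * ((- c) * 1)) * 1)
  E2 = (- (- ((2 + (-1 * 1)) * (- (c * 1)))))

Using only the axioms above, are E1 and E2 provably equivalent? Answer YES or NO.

(1) ((- c) * 1)  =[mul_one →]=  (- c)    ⊢ (((2 + (-1 * 1)) * (- c)) * 1)
(2) (((2 + (-1 * 1)) * (- c)) * 1)  =[mul_one →]=  ((2 + (-1 * 1)) * (- c))
(3) ((2 + (-1 * 1)) * (- c))  =[neg_neg ←]=  (- (- ((2 + (-1 * 1)) * (- c))))
(4) c  =[mul_one ←]=  (c * 1)    ⊢ E2

YES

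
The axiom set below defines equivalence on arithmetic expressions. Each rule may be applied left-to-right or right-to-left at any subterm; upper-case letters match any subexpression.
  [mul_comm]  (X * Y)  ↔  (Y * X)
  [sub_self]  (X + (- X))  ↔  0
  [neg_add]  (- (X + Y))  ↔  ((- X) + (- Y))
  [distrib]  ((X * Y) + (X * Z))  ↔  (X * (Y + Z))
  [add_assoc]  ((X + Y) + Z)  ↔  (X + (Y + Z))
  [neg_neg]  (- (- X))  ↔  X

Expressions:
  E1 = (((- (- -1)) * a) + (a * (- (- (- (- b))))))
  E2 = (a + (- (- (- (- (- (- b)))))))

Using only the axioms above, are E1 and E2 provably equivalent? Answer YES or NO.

NO

All listed rules preserve value, hence provable equivalence implies equal values everywhere; look for a separating assignment.
a=0, b=1 gives E1 ↦ 0, E2 ↦ 1; values differ ⇒ not provably equivalent.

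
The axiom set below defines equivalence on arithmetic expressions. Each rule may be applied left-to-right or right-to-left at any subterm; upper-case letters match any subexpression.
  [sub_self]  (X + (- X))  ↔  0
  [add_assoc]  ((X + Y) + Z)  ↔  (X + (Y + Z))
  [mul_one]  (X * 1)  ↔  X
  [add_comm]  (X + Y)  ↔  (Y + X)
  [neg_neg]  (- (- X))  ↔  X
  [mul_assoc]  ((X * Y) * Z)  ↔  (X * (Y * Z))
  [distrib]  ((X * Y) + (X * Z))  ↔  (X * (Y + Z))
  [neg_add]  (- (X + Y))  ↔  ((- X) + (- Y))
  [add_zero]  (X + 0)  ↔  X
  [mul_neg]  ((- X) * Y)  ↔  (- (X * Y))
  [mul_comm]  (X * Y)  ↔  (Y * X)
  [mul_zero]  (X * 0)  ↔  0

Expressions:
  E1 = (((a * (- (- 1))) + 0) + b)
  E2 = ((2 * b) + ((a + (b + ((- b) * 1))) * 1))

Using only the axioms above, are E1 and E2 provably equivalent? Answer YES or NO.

NO

Every axiom is a valid identity, so a rewrite proof would force E1 and E2 to agree under every assignment.
At a=0, b=1: E1 = 1 but E2 = 2; they differ, so no derivation exists.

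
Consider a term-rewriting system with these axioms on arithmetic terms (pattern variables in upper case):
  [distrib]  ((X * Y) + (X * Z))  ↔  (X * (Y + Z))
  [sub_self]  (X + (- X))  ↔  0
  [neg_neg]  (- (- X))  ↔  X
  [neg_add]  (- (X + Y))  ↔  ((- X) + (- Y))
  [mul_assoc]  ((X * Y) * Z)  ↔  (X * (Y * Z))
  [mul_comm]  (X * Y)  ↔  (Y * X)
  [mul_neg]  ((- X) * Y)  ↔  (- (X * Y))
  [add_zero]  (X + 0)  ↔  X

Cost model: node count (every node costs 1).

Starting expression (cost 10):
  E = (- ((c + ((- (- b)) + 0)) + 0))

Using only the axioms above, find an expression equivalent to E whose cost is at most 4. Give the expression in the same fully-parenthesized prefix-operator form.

1. [add_zero →] ((- (- b)) + 0)  →  (- (- b));  E = (- ((c + (- (- b))) + 0))
2. [neg_neg →] (- (- b))  →  b;  E = (- ((c + b) + 0))
3. [add_zero →] ((c + b) + 0)  →  (c + b);  cost 4 ≤ 4, done

(- (c + b))   [cost 4]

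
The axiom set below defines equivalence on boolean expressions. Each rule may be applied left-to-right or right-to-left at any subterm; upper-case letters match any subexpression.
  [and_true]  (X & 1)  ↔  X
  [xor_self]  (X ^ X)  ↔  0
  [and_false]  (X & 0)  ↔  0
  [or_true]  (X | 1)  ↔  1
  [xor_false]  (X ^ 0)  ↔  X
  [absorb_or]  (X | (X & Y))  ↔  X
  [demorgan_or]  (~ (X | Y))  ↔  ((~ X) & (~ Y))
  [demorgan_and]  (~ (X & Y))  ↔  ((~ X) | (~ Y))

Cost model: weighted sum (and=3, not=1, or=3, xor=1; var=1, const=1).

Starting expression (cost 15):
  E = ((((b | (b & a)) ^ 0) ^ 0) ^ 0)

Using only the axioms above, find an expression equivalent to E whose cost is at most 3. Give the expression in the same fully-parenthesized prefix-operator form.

(1) ((((b | (b & a)) ^ 0) ^ 0) ^ 0)  =[xor_false →]=  (((b | (b & a)) ^ 0) ^ 0)
(2) (b | (b & a))  =[absorb_or →]=  b    ⊢ ((b ^ 0) ^ 0)
(3) ((b ^ 0) ^ 0)  =[xor_false →]=  (b ^ 0)    ⊢ cost 3, within 3

(b ^ 0)   [cost 3]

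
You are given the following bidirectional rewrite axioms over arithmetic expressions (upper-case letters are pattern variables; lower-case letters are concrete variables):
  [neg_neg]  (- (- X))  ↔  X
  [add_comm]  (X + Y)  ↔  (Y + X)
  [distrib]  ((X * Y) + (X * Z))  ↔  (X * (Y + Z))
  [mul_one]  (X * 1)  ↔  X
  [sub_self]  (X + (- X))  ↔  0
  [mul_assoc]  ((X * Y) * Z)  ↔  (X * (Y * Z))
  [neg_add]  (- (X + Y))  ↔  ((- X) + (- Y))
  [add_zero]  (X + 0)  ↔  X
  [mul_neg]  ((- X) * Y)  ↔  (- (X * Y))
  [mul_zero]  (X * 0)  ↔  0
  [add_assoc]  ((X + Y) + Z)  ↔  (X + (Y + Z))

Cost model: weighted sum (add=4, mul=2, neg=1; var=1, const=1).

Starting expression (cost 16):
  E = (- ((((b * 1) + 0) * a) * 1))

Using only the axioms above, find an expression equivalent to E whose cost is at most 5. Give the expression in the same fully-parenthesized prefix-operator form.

(1) ((b * 1) + 0)  =[add_zero →]=  (b * 1)    ⊢ (- (((b * 1) * a) * 1))
(2) (b * 1)  =[mul_one →]=  b    ⊢ (- ((b * a) * 1))
(3) ((b * a) * 1)  =[mul_one →]=  (b * a)    ⊢ cost 5, within 5

(- (b * a))   [cost 5]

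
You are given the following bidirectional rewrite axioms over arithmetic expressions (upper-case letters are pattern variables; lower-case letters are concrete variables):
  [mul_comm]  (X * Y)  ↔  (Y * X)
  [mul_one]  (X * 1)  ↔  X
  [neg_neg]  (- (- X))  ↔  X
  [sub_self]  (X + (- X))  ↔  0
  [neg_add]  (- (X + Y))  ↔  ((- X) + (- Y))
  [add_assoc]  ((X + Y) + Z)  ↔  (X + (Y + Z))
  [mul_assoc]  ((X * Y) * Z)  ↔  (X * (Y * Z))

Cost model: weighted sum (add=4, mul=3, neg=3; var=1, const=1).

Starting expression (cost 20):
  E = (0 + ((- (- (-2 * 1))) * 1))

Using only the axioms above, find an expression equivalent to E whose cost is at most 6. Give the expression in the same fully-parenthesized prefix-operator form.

(0 + -2)   [cost 6]

step 1: neg_neg (→) rewrites (- (- (-2 * 1))) into (-2 * 1), now (0 + ((-2 * 1) * 1))
step 2: mul_one (→) rewrites ((-2 * 1) * 1) into (-2 * 1), now (0 + (-2 * 1))
step 3: mul_one (→) rewrites (-2 * 1) into -2, reaching cost 6 (bound 6)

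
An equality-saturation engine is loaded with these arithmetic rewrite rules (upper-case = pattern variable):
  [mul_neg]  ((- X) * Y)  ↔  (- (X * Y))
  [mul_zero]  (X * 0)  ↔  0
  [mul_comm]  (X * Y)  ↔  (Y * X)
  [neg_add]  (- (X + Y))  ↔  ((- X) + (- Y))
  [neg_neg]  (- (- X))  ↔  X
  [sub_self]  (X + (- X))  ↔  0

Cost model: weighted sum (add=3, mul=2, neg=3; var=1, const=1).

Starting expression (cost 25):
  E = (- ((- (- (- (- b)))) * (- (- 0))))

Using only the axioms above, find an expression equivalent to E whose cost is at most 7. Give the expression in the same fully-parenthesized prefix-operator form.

step 1: neg_neg (→) rewrites (- (- (- (- b)))) into (- (- b)), now (- ((- (- b)) * (- (- 0))))
step 2: neg_neg (→) rewrites (- (- b)) into b, now (- (b * (- (- 0))))
step 3: neg_neg (→) rewrites (- (- 0)) into 0, reaching cost 7 (bound 7)

(- (b * 0))   [cost 7]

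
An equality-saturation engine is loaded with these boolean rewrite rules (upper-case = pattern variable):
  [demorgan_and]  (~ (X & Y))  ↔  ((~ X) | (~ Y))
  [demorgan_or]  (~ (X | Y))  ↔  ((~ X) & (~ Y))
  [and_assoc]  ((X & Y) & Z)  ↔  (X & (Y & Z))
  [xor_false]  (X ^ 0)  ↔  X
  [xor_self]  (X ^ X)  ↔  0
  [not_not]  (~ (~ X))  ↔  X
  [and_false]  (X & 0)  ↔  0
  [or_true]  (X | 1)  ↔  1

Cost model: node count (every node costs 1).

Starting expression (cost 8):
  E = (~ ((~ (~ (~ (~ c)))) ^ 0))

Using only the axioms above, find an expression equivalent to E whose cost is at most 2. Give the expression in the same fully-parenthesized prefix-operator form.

(~ c)   [cost 2]

step 1: xor_false (→) rewrites ((~ (~ (~ (~ c)))) ^ 0) into (~ (~ (~ (~ c)))), now (~ (~ (~ (~ (~ c)))))
step 2: not_not (→) rewrites (~ (~ (~ (~ c)))) into (~ (~ c)), now (~ (~ (~ c)))
step 3: not_not (→) rewrites (~ (~ c)) into c, reaching cost 2 (bound 2)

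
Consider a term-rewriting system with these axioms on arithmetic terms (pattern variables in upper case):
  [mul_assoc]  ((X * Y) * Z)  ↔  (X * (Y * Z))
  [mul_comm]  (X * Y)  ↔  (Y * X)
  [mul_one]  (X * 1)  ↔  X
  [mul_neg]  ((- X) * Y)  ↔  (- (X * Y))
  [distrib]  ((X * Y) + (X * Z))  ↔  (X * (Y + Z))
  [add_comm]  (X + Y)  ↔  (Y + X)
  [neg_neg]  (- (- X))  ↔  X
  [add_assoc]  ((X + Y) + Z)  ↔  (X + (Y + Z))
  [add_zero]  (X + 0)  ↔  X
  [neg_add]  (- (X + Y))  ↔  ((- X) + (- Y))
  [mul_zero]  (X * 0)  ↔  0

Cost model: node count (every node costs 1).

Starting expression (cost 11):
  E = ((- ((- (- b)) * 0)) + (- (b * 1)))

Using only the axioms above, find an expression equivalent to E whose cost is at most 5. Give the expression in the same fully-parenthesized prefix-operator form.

(1) (- (- b))  =[neg_neg →]=  b    ⊢ ((- (b * 0)) + (- (b * 1)))
(2) (b * 1)  =[mul_one →]=  b    ⊢ ((- (b * 0)) + (- b))
(3) (b * 0)  =[mul_zero →]=  0    ⊢ cost 5, within 5

((- 0) + (- b))   [cost 5]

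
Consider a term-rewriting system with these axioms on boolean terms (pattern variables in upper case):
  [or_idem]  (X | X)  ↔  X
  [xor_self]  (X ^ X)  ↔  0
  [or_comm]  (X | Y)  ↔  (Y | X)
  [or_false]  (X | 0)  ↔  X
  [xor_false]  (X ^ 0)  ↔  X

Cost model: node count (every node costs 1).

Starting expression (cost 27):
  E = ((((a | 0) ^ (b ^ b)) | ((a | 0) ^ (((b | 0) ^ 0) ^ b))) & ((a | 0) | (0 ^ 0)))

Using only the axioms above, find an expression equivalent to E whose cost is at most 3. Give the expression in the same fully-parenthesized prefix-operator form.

1. [or_false →] (b | 0)  →  b;  E = ((((a | 0) ^ (b ^ b)) | ((a | 0) ^ ((b ^ 0) ^ b))) & ((a | 0) | (0 ^ 0)))
2. [xor_false →] (b ^ 0)  →  b;  E = ((((a | 0) ^ (b ^ b)) | ((a | 0) ^ (b ^ b))) & ((a | 0) | (0 ^ 0)))
3. [or_idem →] (((a | 0) ^ (b ^ b)) | ((a | 0) ^ (b ^ b)))  →  ((a | 0) ^ (b ^ b));  E = (((a | 0) ^ (b ^ b)) & ((a | 0) | (0 ^ 0)))
4. [xor_self →] (0 ^ 0)  →  0;  E = (((a | 0) ^ (b ^ b)) & ((a | 0) | 0))
5. [or_false →] (a | 0)  →  a;  E = ((a ^ (b ^ b)) & ((a | 0) | 0))
6. [xor_self →] (b ^ b)  →  0;  E = ((a ^ 0) & ((a | 0) | 0))
7. [or_false →] (a | 0)  →  a;  E = ((a ^ 0) & (a | 0))
8. [or_false →] (a | 0)  →  a;  E = ((a ^ 0) & a)
9. [xor_false →] (a ^ 0)  →  a;  cost 3 ≤ 3, done

(a & a)   [cost 3]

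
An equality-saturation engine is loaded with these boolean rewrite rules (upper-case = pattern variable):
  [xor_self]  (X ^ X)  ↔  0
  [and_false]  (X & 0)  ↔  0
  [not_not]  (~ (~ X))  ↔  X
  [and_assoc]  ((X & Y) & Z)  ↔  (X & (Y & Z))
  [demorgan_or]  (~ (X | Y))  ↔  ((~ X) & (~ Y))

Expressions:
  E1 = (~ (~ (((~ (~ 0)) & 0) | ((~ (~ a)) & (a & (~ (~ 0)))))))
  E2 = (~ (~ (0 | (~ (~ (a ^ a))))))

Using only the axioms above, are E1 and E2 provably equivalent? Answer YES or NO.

1. [not_not →] (~ (~ (((~ (~ 0)) & 0) | ((~ (~ a)) & (a & (~ (~ 0)))))))  →  (((~ (~ 0)) & 0) | ((~ (~ a)) & (a & (~ (~ 0)))))
2. [not_not →] (~ (~ 0))  →  0;  E1 = (((~ (~ 0)) & 0) | ((~ (~ a)) & (a & 0)))
3. [not_not →] (~ (~ a))  →  a;  E1 = (((~ (~ 0)) & 0) | (a & (a & 0)))
4. [and_false →] (a & 0)  →  0;  E1 = (((~ (~ 0)) & 0) | (a & 0))
5. [not_not →] (~ (~ 0))  →  0;  E1 = ((0 & 0) | (a & 0))
6. [and_false →] (0 & 0)  →  0;  E1 = (0 | (a & 0))
7. [and_false →] (a & 0)  →  0;  E1 = (0 | 0)
8. [not_not ←] (0 | 0)  →  (~ (~ (0 | 0)))
9. [not_not ←] 0  →  (~ (~ 0));  E1 = (~ (~ (0 | (~ (~ 0)))))
10. [xor_self ←] 0  →  (a ^ a);  this is E2

YES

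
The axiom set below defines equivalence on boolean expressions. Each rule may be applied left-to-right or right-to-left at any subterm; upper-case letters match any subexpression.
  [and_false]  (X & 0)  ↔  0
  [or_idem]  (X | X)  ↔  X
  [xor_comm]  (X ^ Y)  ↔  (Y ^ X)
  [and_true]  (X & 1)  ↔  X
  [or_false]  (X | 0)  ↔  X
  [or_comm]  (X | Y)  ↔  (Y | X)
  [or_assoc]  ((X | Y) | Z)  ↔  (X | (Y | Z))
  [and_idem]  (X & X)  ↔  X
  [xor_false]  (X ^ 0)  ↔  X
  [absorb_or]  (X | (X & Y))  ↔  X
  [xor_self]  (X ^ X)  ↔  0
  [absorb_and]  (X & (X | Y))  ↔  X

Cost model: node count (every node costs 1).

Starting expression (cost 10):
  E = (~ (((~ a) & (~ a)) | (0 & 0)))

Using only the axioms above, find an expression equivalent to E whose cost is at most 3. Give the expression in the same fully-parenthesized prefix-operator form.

(~ (~ a))   [cost 3]

1. [and_idem →] ((~ a) & (~ a))  →  (~ a);  E = (~ ((~ a) | (0 & 0)))
2. [and_idem →] (0 & 0)  →  0;  E = (~ ((~ a) | 0))
3. [or_false →] ((~ a) | 0)  →  (~ a);  cost 3 ≤ 3, done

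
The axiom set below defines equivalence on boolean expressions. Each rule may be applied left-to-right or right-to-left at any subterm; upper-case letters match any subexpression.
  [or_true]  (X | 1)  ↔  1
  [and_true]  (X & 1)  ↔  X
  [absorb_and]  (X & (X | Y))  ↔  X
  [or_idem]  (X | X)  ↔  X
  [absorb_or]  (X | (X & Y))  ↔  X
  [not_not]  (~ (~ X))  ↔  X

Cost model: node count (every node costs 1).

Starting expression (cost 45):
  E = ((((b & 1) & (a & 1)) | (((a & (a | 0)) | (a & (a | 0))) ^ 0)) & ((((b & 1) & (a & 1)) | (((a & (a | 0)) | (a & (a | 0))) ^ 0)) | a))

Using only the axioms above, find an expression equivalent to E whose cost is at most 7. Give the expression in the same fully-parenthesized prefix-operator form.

1. [absorb_and →] ((((b & 1) & (a & 1)) | (((a & (a | 0)) | (a & (a | 0))) ^ 0)) & ((((b & 1) & (a & 1)) | (((a & (a | 0)) | (a & (a | 0))) ^ 0)) | a))  →  (((b & 1) & (a & 1)) | (((a & (a | 0)) | (a & (a | 0))) ^ 0))
2. [and_true →] (a & 1)  →  a;  E = (((b & 1) & a) | (((a & (a | 0)) | (a & (a | 0))) ^ 0))
3. [and_true →] (b & 1)  →  b;  E = ((b & a) | (((a & (a | 0)) | (a & (a | 0))) ^ 0))
4. [or_idem →] ((a & (a | 0)) | (a & (a | 0)))  →  (a & (a | 0));  E = ((b & a) | ((a & (a | 0)) ^ 0))
5. [absorb_and →] (a & (a | 0))  →  a;  cost 7 ≤ 7, done

((b & a) | (a ^ 0))   [cost 7]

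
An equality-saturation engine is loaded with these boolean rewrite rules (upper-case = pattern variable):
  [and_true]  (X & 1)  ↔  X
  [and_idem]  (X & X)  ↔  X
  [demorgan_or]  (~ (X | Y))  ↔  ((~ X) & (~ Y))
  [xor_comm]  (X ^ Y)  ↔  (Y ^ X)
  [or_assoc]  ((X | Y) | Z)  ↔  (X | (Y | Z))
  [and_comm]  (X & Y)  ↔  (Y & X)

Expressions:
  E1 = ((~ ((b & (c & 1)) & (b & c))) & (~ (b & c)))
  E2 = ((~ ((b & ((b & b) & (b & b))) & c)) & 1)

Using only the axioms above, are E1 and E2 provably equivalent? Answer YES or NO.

(1) (c & 1)  =[and_true →]=  c    ⊢ ((~ ((b & c) & (b & c))) & (~ (b & c)))
(2) ((b & c) & (b & c))  =[and_idem →]=  (b & c)    ⊢ ((~ (b & c)) & (~ (b & c)))
(3) ((~ (b & c)) & (~ (b & c)))  =[and_idem →]=  (~ (b & c))
(4) b  =[and_idem ←]=  (b & b)    ⊢ (~ ((b & b) & c))
(5) b  =[and_idem ←]=  (b & b)    ⊢ (~ ((b & (b & b)) & c))
(6) (b & b)  =[and_idem ←]=  ((b & b) & (b & b))    ⊢ (~ ((b & ((b & b) & (b & b))) & c))
(7) (~ ((b & ((b & b) & (b & b))) & c))  =[and_true ←]=  ((~ ((b & ((b & b) & (b & b))) & c)) & 1)    ⊢ E2

YES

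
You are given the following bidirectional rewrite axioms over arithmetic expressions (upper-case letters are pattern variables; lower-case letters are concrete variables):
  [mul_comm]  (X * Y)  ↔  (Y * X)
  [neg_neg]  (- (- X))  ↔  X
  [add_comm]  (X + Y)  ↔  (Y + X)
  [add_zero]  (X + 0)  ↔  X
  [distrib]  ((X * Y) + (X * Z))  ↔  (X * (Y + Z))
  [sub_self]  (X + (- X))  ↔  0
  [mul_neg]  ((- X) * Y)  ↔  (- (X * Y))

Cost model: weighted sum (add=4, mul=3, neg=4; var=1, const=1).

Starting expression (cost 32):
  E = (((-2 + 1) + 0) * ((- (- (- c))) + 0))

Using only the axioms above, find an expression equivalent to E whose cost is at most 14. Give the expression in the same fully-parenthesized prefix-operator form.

((-2 + 1) * (- c))   [cost 14]

step 1: neg_neg (→) rewrites (- (- (- c))) into (- c), now (((-2 + 1) + 0) * ((- c) + 0))
step 2: add_zero (→) rewrites ((-2 + 1) + 0) into (-2 + 1), now ((-2 + 1) * ((- c) + 0))
step 3: add_zero (→) rewrites ((- c) + 0) into (- c), reaching cost 14 (bound 14)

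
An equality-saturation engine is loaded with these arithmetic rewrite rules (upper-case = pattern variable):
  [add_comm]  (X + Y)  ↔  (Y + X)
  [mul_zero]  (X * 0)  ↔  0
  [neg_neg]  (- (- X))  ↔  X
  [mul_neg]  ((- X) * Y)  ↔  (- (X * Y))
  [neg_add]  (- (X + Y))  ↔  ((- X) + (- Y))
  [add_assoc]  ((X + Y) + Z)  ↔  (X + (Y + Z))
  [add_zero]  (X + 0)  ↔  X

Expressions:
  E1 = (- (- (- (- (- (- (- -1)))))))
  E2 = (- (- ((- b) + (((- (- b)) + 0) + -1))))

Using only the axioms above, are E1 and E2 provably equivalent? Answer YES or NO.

The axioms are sound identities: if E1 ↔* E2 then E1 and E2 evaluate identically under any assignment.
Under b=0: E1 evaluates to 1, E2 to -1. Distinct ⇒ no rewrite sequence connects them.

NO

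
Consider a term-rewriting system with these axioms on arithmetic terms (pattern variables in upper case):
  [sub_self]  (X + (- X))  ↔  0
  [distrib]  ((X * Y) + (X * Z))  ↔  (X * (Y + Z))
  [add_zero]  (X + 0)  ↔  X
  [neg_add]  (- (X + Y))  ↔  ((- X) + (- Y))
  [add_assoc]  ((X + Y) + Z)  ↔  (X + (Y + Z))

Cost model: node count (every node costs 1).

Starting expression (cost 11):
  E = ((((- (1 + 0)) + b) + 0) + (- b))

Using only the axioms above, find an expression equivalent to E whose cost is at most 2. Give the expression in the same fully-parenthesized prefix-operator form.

(- 1)   [cost 2]

1. [add_zero →] (((- (1 + 0)) + b) + 0)  →  ((- (1 + 0)) + b);  E = (((- (1 + 0)) + b) + (- b))
2. [add_assoc →] (((- (1 + 0)) + b) + (- b))  →  ((- (1 + 0)) + (b + (- b)))
3. [sub_self →] (b + (- b))  →  0;  E = ((- (1 + 0)) + 0)
4. [add_zero →] (1 + 0)  →  1;  E = ((- 1) + 0)
5. [add_zero →] ((- 1) + 0)  →  (- 1);  cost 2 ≤ 2, done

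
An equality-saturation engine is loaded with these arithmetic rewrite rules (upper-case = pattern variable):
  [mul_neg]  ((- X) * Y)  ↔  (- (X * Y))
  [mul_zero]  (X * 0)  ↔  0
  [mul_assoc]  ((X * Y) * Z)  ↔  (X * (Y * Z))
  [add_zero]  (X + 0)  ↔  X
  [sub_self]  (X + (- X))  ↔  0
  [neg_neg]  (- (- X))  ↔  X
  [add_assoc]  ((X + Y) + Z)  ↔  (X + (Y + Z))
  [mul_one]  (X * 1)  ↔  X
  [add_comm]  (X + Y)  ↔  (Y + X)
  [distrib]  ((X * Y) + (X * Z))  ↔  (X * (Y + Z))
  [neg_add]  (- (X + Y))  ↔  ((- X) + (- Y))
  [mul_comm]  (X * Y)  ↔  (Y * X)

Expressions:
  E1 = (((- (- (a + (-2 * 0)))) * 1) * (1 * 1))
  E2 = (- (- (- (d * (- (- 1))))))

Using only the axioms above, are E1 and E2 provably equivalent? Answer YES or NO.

NO

Every axiom is a valid identity, so a rewrite proof would force E1 and E2 to agree under every assignment.
At a=0, d=1: E1 = 0 but E2 = -1; they differ, so no derivation exists.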